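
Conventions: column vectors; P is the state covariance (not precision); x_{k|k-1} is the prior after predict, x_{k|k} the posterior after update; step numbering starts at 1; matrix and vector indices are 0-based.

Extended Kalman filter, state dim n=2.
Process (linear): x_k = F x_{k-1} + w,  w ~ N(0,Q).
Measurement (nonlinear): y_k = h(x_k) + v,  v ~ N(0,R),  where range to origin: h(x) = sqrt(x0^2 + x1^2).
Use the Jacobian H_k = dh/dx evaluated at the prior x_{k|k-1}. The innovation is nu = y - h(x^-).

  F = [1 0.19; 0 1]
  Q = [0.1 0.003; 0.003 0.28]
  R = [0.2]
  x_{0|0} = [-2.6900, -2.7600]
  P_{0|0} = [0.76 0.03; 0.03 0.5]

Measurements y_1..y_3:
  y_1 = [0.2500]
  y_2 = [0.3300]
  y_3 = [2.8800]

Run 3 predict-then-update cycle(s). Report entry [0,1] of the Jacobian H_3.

H_jac[0,1] = -0.3941

step 1: x^-=[-3.2144, -2.7600]  P^-=[0.8895 0.1280; 0.1280 0.7800]  H_jac=[-0.7587 -0.6514]  S=[1.1695]  K=[-0.6483; -0.5175]  nu=[-3.9867]  x^+=[-0.6298, -0.6968]  P^+=[0.3979 -0.2644; -0.2644 0.4668]
step 2: x^-=[-0.7622, -0.6968]  P^-=[0.4143 -0.1727; -0.1727 0.7468]  H_jac=[-0.7380 -0.6748]  S=[0.5937]  K=[-0.3188; -0.6341]  nu=[-0.7027]  x^+=[-0.5382, -0.2512]  P^+=[0.3540 -0.2927; -0.2927 0.5081]
step 3: x^-=[-0.5859, -0.2512]  P^-=[0.3611 -0.1931; -0.1931 0.7881]  H_jac=[-0.9191 -0.3941]  S=[0.4875]  K=[-0.5246; -0.2730]  nu=[2.2425]  x^+=[-1.7624, -0.8633]  P^+=[0.2269 -0.2630; -0.2630 0.7518]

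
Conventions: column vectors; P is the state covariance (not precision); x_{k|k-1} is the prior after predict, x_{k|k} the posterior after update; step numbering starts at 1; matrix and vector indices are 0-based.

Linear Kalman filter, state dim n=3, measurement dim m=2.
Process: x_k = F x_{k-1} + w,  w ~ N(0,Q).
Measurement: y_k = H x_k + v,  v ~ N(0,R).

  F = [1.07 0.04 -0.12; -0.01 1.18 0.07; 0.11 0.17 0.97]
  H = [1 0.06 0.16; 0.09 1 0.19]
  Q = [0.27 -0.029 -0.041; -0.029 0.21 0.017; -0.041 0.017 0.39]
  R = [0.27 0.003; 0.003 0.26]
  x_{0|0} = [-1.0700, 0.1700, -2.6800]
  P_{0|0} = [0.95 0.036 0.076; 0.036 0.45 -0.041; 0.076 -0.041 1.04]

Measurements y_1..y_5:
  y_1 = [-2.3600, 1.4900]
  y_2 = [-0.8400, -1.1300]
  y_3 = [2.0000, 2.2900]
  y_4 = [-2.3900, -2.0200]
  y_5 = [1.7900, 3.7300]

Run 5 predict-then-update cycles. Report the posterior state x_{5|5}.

step 1: x^-=[-0.8165, 0.0237, -2.6884]  P^-=[1.3573 0.0303 0.0366; 0.0303 0.8340 0.1339; 0.0366 0.1339 1.3971]  S=[1.6840 0.2785; 0.2785 1.2130]  K=[0.8200 -0.0569; -0.0594 0.7244; 0.1085 0.3070]  nu=[-1.1148, 2.0506]  x^+=[-1.8472, 1.5754, -2.1798]  P^+=[0.2471 -0.0041 -0.1604; -0.0041 0.2155 -0.1419; -0.1604 -0.1419 1.2444]
step 2: x^-=[-1.6520, 1.7249, -2.0498]  P^-=[0.6134 -0.0296 -0.3230; -0.0296 0.4931 -0.0198; -0.3230 -0.0198 1.4889]  S=[0.8160 0.0339; 0.0339 0.7879]  K=[0.6893 -0.0750; -0.0296 0.6189; -0.1179 0.3021]  nu=[1.0364, -2.3167]  x^+=[-0.7637, 0.2603, -2.8718]  P^+=[0.2247 0.0091 -0.2462; 0.0091 0.1918 -0.1672; -0.2462 -0.1672 1.4081]
step 3: x^-=[-0.4621, 0.1138, -2.8254]  P^-=[0.6135 -0.0182 -0.4308; -0.0182 0.4565 -0.0409; -0.4308 -0.0409 1.6158]  S=[0.7857 0.0214; 0.0214 0.7462]  K=[0.6939 -0.0800; -0.0129 0.5995; -0.2308 0.3113]  nu=[2.9073, 2.7547]  x^+=[1.3350, 1.7275, -2.6390]  P^+=[0.2328 0.0157 -0.2914; 0.0157 0.1885 -0.1794; -0.2914 -0.1794 1.5047]
step 4: x^-=[1.8143, 1.8403, -2.1193]  P^-=[0.6364 -0.0127 -0.4864; -0.0127 0.4503 -0.0482; -0.4864 -0.0482 1.6932]  S=[0.7933 0.0183; 0.0183 0.7393]  K=[0.7051 -0.0822; -0.0054 0.5952; -0.2826 0.3178]  nu=[-3.9756, -3.6209]  x^+=[-0.6913, -0.2935, -2.1463]  P^+=[0.2392 0.0188 -0.3136; 0.0188 0.1884 -0.1861; -0.3136 -0.1861 1.5585]
step 5: x^-=[-0.4938, -0.4896, -2.2079]  P^-=[0.6505 -0.0101 -0.5142; -0.0101 0.4493 -0.0519; -0.5142 -0.0519 1.7371]  S=[0.7998 0.0172; 0.0172 0.7381]  K=[0.7115 -0.0833; -0.0020 0.5941; -0.3062 0.3213]  nu=[2.6665, 4.6836]  x^+=[1.0133, 2.2875, -1.5193]  P^+=[0.2426 0.0203 -0.3246; 0.0203 0.1888 -0.1901; -0.3246 -0.1901 1.5893]

x_post = [1.0133, 2.2875, -1.5193]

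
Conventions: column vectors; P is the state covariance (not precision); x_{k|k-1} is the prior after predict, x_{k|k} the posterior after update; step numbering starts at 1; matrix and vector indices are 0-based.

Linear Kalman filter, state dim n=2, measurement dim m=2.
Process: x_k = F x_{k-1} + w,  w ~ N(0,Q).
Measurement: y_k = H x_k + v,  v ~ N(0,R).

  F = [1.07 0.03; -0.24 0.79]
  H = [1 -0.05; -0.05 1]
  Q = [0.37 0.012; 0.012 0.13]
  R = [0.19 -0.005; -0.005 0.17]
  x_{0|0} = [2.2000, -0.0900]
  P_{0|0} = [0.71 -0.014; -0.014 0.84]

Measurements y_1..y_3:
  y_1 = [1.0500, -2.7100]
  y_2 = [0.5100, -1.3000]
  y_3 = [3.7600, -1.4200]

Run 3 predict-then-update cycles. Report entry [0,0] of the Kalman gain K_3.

K[0,0] = 0.7355

step 1: x^-=[2.3513, -0.5991]  P^-=[1.1827 -0.1622; -0.1622 0.7004]  S=[1.3907 -0.2617; -0.2617 0.8896]  K=[0.8569 0.0034; 0.0086 0.7990]  nu=[-1.3313, -1.9933]  x^+=[1.2038, -2.2032]  P^+=[0.1630 0.0044; 0.0044 0.1360]
step 2: x^-=[1.2220, -2.0294]  P^-=[0.5570 -0.0229; -0.0229 0.2226]  S=[0.7499 -0.0670; -0.0670 0.3963]  K=[0.7441 -0.0024; 0.0051 0.5655]  nu=[-0.8135, 0.7905]  x^+=[0.6148, -1.5866]  P^+=[0.1415 0.0030; 0.0030 0.0962]
step 3: x^-=[0.6102, -1.4009]  P^-=[0.5323 -0.0196; -0.0196 0.1971]  S=[0.7248 -0.0611; -0.0611 0.3704]  K=[0.7355 -0.0034; 0.0045 0.5355]  nu=[3.0797, 0.0114]  x^+=[2.8754, -1.3809]  P^+=[0.1399 0.0027; 0.0027 0.0912]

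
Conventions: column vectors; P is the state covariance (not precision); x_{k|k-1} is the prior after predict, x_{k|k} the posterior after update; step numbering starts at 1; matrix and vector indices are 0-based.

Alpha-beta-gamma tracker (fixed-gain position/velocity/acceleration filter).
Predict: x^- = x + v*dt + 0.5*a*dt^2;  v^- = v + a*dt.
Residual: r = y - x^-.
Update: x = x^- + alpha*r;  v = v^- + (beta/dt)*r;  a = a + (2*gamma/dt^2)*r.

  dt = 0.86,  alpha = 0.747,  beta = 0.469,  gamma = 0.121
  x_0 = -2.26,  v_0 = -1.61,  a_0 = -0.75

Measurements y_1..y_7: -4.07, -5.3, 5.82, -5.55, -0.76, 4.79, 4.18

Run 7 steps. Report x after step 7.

step 1: x_pred=-3.9219  r=-0.1481  x^+=-4.0325  v^+=-2.3357  a^+=-0.7984
step 2: x_pred=-6.3365  r=1.0365  x^+=-5.5622  v^+=-2.4571  a^+=-0.4593
step 3: x_pred=-7.8452  r=13.6652  x^+=2.3627  v^+=4.6002  a^+=4.0120
step 4: x_pred=7.8025  r=-13.3525  x^+=-2.1718  v^+=0.7688  a^+=-0.3570
step 5: x_pred=-1.6427  r=0.8827  x^+=-0.9833  v^+=0.9431  a^+=-0.0682
step 6: x_pred=-0.1974  r=4.9874  x^+=3.5282  v^+=3.6044  a^+=1.5638
step 7: x_pred=7.2063  r=-3.0263  x^+=4.9456  v^+=3.2989  a^+=0.5735

x_post = 4.9456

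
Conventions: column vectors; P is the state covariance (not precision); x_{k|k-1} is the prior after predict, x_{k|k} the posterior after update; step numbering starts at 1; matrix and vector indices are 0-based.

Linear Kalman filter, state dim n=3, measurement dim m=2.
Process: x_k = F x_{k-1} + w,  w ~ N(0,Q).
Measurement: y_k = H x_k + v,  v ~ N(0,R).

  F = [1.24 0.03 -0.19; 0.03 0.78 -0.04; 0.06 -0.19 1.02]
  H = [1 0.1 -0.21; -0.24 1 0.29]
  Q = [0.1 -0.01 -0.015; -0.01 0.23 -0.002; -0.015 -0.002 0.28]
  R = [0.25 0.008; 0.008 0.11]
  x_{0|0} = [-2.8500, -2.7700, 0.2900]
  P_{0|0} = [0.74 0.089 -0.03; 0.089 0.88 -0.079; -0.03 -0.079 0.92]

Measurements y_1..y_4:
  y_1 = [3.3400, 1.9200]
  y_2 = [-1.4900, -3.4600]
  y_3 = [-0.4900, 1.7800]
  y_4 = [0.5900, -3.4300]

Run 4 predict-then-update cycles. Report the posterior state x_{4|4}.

x_post = [0.3839, -1.9282, -1.2364]

step 1: x^-=[-3.6722, -2.2577, 0.6511]  P^-=[1.2935 0.1447 -0.2069; 0.1447 0.7767 -0.2293; -0.2069 -0.2293 1.2965]  S=[1.7339 -0.1914; -0.1914 0.8966]  K=[0.7698 -0.0874; 0.2450 0.8057; -0.2718 0.1610]  nu=[7.3747, 3.1076]  x^+=[1.7328, 2.0526, -0.8531]  P^+=[0.2335 -0.0045 0.1967; -0.0045 0.1662 -0.2645; 0.1967 -0.2645 1.1284]
step 2: x^-=[2.3724, 1.6871, -1.1562]  P^-=[0.4099 0.0355 0.0127; 0.0355 0.3490 -0.2793; 0.0127 -0.2793 1.5875]  S=[0.7469 -0.0627; -0.0627 0.4353]  K=[0.5452 -0.0576; 0.2255 0.6285; -0.4377 0.3459]  nu=[-4.2739, -4.2424]  x^+=[0.2867, -1.9429, -0.7532]  P^+=[0.1826 -0.0199 0.2130; -0.0199 0.1568 -0.3126; 0.2130 -0.3126 1.3734]
step 3: x^-=[0.4404, -1.4767, -0.3819]  P^-=[0.3321 0.0265 -0.0177; 0.0265 0.3458 -0.3268; -0.0177 -0.3268 1.8629]  S=[0.6942 -0.0715; -0.0715 0.4318]  K=[0.4819 -0.0552; 0.2496 0.6080; -0.5943 0.4056]  nu=[-0.8629, 3.4732]  x^+=[-0.1672, 0.4197, 1.5395]  P^+=[0.1658 -0.0225 0.2071; -0.0225 0.1647 -0.3490; 0.2071 -0.3490 1.5122]
step 4: x^-=[-0.4872, 0.2608, 1.4805]  P^-=[0.3144 0.0304 -0.0551; 0.0304 0.3530 -0.3632; -0.0551 -0.3632 2.0210]  S=[0.7015 -0.0785; -0.0785 0.4335]  K=[0.4626 -0.0569; 0.2700 0.6034; -0.6883 0.4200]  nu=[1.3620, -4.2370]  x^+=[0.3839, -1.9282, -1.2364]  P^+=[0.1587 -0.0216 0.1970; -0.0216 0.1696 -0.3664; 0.1970 -0.3664 1.5668]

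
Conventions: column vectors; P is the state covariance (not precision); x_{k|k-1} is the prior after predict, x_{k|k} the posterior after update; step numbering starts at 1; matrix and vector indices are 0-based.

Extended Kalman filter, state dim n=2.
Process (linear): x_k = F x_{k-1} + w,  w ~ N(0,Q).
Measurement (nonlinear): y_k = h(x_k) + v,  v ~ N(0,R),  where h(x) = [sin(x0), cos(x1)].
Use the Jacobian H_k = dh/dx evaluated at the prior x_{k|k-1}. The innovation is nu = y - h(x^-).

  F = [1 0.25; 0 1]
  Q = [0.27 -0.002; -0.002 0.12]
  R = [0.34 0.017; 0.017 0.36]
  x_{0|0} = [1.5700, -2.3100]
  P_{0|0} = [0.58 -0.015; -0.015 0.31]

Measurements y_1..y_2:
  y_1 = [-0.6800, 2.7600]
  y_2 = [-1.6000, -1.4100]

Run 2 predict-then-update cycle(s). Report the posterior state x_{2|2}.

step 1: x^-=[0.9925, -2.3100]  P^-=[0.8619 0.0605; 0.0605 0.4300]  H_jac=[0.5466 0.0000; 0.0000 0.7390]  S=[0.5975 0.0414; 0.0414 0.5948]  K=[0.7870 0.0203; 0.0184 0.5329]  nu=[-1.5174, 3.4337]  x^+=[-0.1319, -0.5079]  P^+=[0.4902 0.0280; 0.0280 0.2600]
step 2: x^-=[-0.2589, -0.5079]  P^-=[0.7905 0.0910; 0.0910 0.3800]  H_jac=[0.9667 0.0000; 0.0000 0.4864]  S=[1.0786 0.0598; 0.0598 0.4499]  K=[0.7082 0.0043; 0.0592 0.4030]  nu=[-1.3440, -2.2837]  x^+=[-1.2204, -1.5079]  P^+=[0.2492 0.0279; 0.0279 0.3003]

x_post = [-1.2204, -1.5079]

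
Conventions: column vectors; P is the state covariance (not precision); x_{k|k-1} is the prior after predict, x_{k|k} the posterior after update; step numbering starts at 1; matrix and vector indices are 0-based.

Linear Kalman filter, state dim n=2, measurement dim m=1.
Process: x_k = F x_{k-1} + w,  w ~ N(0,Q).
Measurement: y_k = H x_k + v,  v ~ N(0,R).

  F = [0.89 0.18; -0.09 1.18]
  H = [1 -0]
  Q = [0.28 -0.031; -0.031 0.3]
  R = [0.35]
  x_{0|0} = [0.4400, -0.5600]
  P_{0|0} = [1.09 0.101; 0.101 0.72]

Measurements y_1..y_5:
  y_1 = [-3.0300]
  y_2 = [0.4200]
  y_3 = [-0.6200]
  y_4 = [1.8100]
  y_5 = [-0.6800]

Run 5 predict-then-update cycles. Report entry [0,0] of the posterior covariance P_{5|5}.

P_post[0,0] = 0.2286

step 1: x^-=[0.2908, -0.7004]  P^-=[1.1991 0.1391; 0.1391 1.2899]  S=[1.5491]  K=[0.7741; 0.0898]  nu=[-3.3208]  x^+=[-2.2797, -0.9985]  P^+=[0.2709 0.0314; 0.0314 1.2774]
step 2: x^-=[-2.2087, -0.9730]  P^-=[0.5461 0.2511; 0.2511 2.0742]  S=[0.8961]  K=[0.6094; 0.2802]  nu=[2.6287]  x^+=[-0.6068, -0.2364]  P^+=[0.2133 0.0981; 0.0981 2.0038]
step 3: x^-=[-0.5826, -0.2243]  P^-=[0.5453 0.4789; 0.4789 3.0710]  S=[0.8953]  K=[0.6091; 0.5350]  nu=[-0.0374]  x^+=[-0.6054, -0.2444]  P^+=[0.2132 0.1872; 0.1872 2.8148]
step 4: x^-=[-0.5828, -0.2339]  P^-=[0.6000 0.7434; 0.7434 4.1813]  S=[0.9500]  K=[0.6316; 0.7825]  nu=[2.3928]  x^+=[0.9285, 1.6384]  P^+=[0.2211 0.2739; 0.2739 3.5996]
step 5: x^-=[1.1213, 1.8498]  P^-=[0.6595 0.9990; 0.9990 5.2557]  S=[1.0095]  K=[0.6533; 0.9897]  nu=[-1.8013]  x^+=[-0.0555, 0.0671]  P^+=[0.2286 0.3464; 0.3464 4.2670]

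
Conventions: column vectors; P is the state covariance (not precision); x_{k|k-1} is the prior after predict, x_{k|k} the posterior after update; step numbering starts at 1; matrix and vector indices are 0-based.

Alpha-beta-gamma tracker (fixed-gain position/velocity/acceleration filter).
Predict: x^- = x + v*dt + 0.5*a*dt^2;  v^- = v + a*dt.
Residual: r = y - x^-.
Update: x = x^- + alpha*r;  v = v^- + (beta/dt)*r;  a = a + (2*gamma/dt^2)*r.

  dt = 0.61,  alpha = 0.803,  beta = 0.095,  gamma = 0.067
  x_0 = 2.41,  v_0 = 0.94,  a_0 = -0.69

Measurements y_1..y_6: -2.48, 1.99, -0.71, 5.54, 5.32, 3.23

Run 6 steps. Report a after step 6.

a_post = 1.4686

step 1: x_pred=2.8550  r=-5.3350  x^+=-1.4290  v^+=-0.3118  a^+=-2.6112
step 2: x_pred=-2.1050  r=4.0950  x^+=1.1833  v^+=-1.2669  a^+=-1.1366
step 3: x_pred=0.1990  r=-0.9090  x^+=-0.5309  v^+=-2.1017  a^+=-1.4639
step 4: x_pred=-2.0853  r=7.6253  x^+=4.0378  v^+=-1.8072  a^+=1.2821
step 5: x_pred=3.1740  r=2.1460  x^+=4.8972  v^+=-0.6909  a^+=2.0549
step 6: x_pred=4.8581  r=-1.6281  x^+=3.5507  v^+=0.3091  a^+=1.4686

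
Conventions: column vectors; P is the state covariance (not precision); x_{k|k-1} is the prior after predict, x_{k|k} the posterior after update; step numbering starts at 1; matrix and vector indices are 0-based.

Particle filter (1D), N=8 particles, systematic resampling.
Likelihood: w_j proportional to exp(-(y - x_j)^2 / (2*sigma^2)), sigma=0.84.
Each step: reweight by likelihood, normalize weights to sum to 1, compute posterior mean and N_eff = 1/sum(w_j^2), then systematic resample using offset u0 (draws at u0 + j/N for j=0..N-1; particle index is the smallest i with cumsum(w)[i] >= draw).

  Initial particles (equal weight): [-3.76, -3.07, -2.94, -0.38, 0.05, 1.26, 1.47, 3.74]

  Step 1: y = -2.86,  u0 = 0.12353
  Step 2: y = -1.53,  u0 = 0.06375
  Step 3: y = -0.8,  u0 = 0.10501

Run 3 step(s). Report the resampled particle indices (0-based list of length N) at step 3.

step 1: w=[0.2215, 0.3811, 0.3914, 0.0050, 0.0010, 0.0000, 0.0000, 0.0000]  mean=-3.1553  Neff=2.8775  idx=[0, 1, 1, 1, 2, 2, 2, 3]
step 2: w=[0.0172, 0.1087, 0.1087, 0.1087, 0.1427, 0.1427, 0.1427, 0.2286]  mean=-2.4112  Neff=6.7073  idx=[1, 2, 3, 4, 5, 6, 7, 7]
step 3: w=[0.0132, 0.0132, 0.0132, 0.0199, 0.0199, 0.0199, 0.4503, 0.4503]  mean=-0.6396  Neff=2.4553  idx=[6, 6, 6, 6, 7, 7, 7, 7]

resampled_idx = [6, 6, 6, 6, 7, 7, 7, 7]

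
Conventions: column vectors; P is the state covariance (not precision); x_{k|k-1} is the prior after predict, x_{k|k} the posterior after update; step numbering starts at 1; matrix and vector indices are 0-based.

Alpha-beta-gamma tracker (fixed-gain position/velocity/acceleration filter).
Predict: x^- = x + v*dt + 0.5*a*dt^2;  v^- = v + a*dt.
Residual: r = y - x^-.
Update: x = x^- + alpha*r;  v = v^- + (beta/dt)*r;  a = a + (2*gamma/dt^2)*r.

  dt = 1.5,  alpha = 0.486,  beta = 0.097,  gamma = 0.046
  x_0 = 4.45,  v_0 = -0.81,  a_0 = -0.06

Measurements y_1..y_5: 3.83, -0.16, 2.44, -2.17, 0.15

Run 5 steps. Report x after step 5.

x_post = -1.5765

step 1: x_pred=3.1675  r=0.6625  x^+=3.4895  v^+=-0.8572  a^+=-0.0329
step 2: x_pred=2.1667  r=-2.3267  x^+=1.0359  v^+=-1.0570  a^+=-0.1280
step 3: x_pred=-0.6936  r=3.1336  x^+=0.8293  v^+=-1.0464  a^+=0.0001
step 4: x_pred=-0.7402  r=-1.4298  x^+=-1.4351  v^+=-1.1388  a^+=-0.0584
step 5: x_pred=-3.2089  r=3.3589  x^+=-1.5765  v^+=-1.0091  a^+=0.0790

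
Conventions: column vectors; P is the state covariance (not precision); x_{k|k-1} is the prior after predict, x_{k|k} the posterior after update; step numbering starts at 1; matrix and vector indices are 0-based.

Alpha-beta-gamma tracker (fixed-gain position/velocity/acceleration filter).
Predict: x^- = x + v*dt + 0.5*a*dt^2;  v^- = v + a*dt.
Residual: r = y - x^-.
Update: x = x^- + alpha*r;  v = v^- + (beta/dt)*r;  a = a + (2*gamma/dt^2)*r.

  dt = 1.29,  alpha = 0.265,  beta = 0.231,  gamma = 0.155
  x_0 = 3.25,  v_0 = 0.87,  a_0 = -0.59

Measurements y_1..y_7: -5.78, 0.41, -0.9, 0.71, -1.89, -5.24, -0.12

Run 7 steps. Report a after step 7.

a_post = 2.2494

step 1: x_pred=3.8814  r=-9.6614  x^+=1.3211  v^+=-1.6212  a^+=-2.3898
step 2: x_pred=-2.7586  r=3.1686  x^+=-1.9189  v^+=-4.1366  a^+=-1.7995
step 3: x_pred=-8.7524  r=7.8524  x^+=-6.6715  v^+=-5.0518  a^+=-0.3367
step 4: x_pred=-13.4686  r=14.1786  x^+=-9.7112  v^+=-2.9473  a^+=2.3046
step 5: x_pred=-11.5957  r=9.7057  x^+=-9.0237  v^+=1.7636  a^+=4.1126
step 6: x_pred=-3.3267  r=-1.9133  x^+=-3.8337  v^+=6.7263  a^+=3.7562
step 7: x_pred=7.9685  r=-8.0885  x^+=5.8250  v^+=10.1234  a^+=2.2494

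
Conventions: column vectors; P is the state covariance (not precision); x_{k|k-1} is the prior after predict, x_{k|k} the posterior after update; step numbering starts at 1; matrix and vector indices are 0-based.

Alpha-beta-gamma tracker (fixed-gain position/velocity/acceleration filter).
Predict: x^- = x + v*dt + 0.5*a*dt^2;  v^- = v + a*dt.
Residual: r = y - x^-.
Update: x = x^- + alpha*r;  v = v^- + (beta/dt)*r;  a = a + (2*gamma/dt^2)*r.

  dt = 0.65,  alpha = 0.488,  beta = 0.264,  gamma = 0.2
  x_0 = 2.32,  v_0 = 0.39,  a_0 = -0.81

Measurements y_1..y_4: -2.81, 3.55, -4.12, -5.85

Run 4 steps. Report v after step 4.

v_post = -5.2591

step 1: x_pred=2.4024  r=-5.2124  x^+=-0.1413  v^+=-2.2535  a^+=-5.7448
step 2: x_pred=-2.8196  r=6.3696  x^+=0.2887  v^+=-3.4006  a^+=0.2856
step 3: x_pred=-1.8613  r=-2.2587  x^+=-2.9635  v^+=-4.1323  a^+=-1.8528
step 4: x_pred=-6.0410  r=0.1910  x^+=-5.9478  v^+=-5.2591  a^+=-1.6720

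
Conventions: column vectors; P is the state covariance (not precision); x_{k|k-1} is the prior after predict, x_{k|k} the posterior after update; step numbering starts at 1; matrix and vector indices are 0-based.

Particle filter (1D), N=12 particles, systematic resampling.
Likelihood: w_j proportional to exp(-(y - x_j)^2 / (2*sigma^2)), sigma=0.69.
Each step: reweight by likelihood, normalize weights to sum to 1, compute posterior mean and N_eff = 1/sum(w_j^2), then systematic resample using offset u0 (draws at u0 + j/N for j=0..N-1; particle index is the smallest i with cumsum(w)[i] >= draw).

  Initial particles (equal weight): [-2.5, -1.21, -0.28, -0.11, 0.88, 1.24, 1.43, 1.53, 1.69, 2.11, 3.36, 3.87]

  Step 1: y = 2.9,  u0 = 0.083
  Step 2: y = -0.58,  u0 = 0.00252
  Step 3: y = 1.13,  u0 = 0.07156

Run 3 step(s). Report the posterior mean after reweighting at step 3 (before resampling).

post_mean = 1.5900

step 1: w=[0.0000, 0.0000, 0.0000, 0.0000, 0.0062, 0.0249, 0.0466, 0.0628, 0.0968, 0.2340, 0.3609, 0.1678]  mean=2.7181  Neff=4.3619  idx=[7, 8, 9, 9, 9, 10, 10, 10, 10, 11, 11, 11]
step 2: w=[0.6097, 0.2920, 0.0328, 0.0328, 0.0328, 0.0000, 0.0000, 0.0000, 0.0000, 0.0000, 0.0000, 0.0000]  mean=1.6338  Neff=2.1730  idx=[0, 0, 0, 0, 0, 0, 0, 0, 1, 1, 1, 2]
step 3: w=[0.0910, 0.0910, 0.0910, 0.0910, 0.0910, 0.0910, 0.0910, 0.0910, 0.0775, 0.0775, 0.0775, 0.0393]  mean=1.5900  Neff=11.6480  idx=[0, 1, 2, 3, 4, 5, 6, 7, 8, 9, 10, 11]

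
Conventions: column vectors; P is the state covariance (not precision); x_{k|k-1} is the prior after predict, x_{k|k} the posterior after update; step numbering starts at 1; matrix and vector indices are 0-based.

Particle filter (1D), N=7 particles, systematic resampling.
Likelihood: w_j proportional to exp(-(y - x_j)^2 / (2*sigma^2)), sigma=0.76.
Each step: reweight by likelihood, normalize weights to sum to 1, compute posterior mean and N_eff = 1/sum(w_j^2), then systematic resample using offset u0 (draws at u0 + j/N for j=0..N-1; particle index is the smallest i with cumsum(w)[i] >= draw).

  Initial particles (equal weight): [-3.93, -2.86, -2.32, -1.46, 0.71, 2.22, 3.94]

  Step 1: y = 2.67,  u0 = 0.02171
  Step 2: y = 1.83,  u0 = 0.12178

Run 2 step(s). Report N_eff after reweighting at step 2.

N_eff = 5.6829

step 1: w=[0.0000, 0.0000, 0.0000, 0.0000, 0.0320, 0.7475, 0.2205]  mean=2.5509  Neff=1.6437  idx=[4, 5, 5, 5, 5, 5, 6]
step 2: w=[0.0712, 0.1849, 0.1849, 0.1849, 0.1849, 0.1849, 0.0045]  mean=2.1202  Neff=5.6829  idx=[1, 2, 2, 3, 4, 5, 5]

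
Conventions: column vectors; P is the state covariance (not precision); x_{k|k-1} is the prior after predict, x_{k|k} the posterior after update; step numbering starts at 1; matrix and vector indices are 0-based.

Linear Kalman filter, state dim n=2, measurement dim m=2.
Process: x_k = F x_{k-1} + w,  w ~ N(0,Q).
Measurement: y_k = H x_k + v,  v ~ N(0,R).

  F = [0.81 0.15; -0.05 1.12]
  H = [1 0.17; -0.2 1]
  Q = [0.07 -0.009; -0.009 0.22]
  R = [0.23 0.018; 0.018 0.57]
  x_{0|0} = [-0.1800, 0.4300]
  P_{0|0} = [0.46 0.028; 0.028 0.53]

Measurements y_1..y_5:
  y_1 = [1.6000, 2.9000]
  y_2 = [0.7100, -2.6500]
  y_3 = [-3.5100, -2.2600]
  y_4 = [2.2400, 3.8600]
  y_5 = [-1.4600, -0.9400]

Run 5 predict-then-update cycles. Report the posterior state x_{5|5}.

x_post = [-0.3394, -0.0385]

step 1: x^-=[-0.0813, 0.4906]  P^-=[0.3905 0.0866; 0.0866 0.8828]  S=[0.6755 0.1736; 0.1736 1.4338]  K=[0.6176 -0.0689; 0.2015 0.5792]  nu=[1.5979, 2.3931]  x^+=[0.7408, 2.1988]  P^+=[0.1408 0.0000; 0.0000 0.3338]
step 2: x^-=[0.9299, 2.4256]  P^-=[0.1699 0.0414; 0.0414 0.6391]  S=[0.4324 0.1327; 0.1327 1.1993]  K=[0.4216 -0.0404; 0.1921 0.5047]  nu=[-0.6322, -4.8896]  x^+=[0.8611, -0.1637]  P^+=[0.0956 0.0037; 0.0037 0.2919]
step 3: x^-=[0.6729, -0.2264]  P^-=[0.1402 0.0395; 0.0395 0.5860]  S=[0.4005 0.1277; 0.1277 1.1458]  K=[0.3770 -0.0320; 0.1932 0.4830]  nu=[-4.1444, -1.8990]  x^+=[-0.8285, -1.9444]  P^+=[0.0852 0.0056; 0.0056 0.2799]
step 4: x^-=[-0.9627, -2.1363]  P^-=[0.1335 0.0396; 0.0396 0.5707]  S=[0.3935 0.1265; 0.1265 1.1302]  K=[0.3660 -0.0296; 0.1940 0.4762]  nu=[3.5659, 5.8038]  x^+=[0.1706, 1.3193]  P^+=[0.0826 0.0062; 0.0062 0.2762]
step 5: x^-=[0.3360, 1.4691]  P^-=[0.1319 0.0397; 0.0397 0.5660]  S=[0.3918 0.1261; 0.1261 1.1254]  K=[0.3632 -0.0289; 0.1942 0.4741]  nu=[-2.0458, -2.3419]  x^+=[-0.3394, -0.0385]  P^+=[0.0819 0.0064; 0.0064 0.2750]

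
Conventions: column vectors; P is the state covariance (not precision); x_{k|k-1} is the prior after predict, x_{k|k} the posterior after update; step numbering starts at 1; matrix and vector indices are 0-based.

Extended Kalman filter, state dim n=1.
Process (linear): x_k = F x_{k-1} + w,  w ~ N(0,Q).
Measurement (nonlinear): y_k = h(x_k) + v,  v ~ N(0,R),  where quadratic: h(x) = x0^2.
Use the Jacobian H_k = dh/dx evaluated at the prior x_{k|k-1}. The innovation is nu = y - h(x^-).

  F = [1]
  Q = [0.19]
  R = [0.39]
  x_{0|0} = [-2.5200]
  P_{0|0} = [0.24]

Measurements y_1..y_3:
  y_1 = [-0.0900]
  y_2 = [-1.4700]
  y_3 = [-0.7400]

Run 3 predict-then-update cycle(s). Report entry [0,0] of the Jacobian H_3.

step 1: x^-=[-2.5200]  P^-=[0.4300]  H_jac=[-5.0400]  S=[11.3127]  K=[-0.1916]  nu=[-6.4404]  x^+=[-1.2862]  P^+=[0.0148]
step 2: x^-=[-1.2862]  P^-=[0.2048]  H_jac=[-2.5724]  S=[1.7454]  K=[-0.3019]  nu=[-3.1243]  x^+=[-0.3430]  P^+=[0.0458]
step 3: x^-=[-0.3430]  P^-=[0.2358]  H_jac=[-0.6861]  S=[0.5010]  K=[-0.3229]  nu=[-0.8577]  x^+=[-0.0661]  P^+=[0.1835]

H_jac[0,0] = -0.6861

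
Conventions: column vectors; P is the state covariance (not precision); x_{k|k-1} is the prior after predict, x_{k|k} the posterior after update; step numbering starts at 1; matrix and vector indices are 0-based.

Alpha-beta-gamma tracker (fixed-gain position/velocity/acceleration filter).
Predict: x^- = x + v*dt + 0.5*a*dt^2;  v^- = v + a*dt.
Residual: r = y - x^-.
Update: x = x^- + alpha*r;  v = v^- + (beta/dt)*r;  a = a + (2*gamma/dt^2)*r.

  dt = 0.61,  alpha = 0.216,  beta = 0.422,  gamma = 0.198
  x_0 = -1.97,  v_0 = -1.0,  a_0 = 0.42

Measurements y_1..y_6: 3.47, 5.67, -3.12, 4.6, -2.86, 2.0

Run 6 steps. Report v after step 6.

step 1: x_pred=-2.5019  r=5.9719  x^+=-1.2119  v^+=3.3876  a^+=6.7754
step 2: x_pred=2.1150  r=3.5550  x^+=2.8829  v^+=9.9799  a^+=10.5587
step 3: x_pred=10.9351  r=-14.0551  x^+=7.8992  v^+=6.6974  a^+=-4.3991
step 4: x_pred=11.1661  r=-6.5661  x^+=9.7478  v^+=-0.5286  a^+=-11.3870
step 5: x_pred=7.3069  r=-10.1669  x^+=5.1108  v^+=-14.5081  a^+=-22.2069
step 6: x_pred=-7.8707  r=9.8707  x^+=-5.7386  v^+=-21.2257  a^+=-11.7022

v_post = -21.2257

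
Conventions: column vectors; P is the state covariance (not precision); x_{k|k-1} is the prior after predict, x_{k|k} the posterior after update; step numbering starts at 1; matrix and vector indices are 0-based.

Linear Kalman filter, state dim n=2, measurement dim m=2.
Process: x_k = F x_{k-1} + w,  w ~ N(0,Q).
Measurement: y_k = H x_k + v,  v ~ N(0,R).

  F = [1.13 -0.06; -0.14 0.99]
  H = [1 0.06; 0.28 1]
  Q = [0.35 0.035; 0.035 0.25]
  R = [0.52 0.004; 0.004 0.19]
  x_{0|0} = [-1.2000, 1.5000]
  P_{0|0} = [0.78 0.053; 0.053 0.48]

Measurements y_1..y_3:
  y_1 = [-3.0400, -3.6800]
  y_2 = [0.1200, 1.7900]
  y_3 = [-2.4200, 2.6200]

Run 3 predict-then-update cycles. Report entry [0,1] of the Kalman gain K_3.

K[0,1] = 0.0384

step 1: x^-=[-1.4460, 1.6530]  P^-=[1.3405 -0.0572; -0.0572 0.7210]  S=[1.8563 0.3645; 0.3645 0.9841]  K=[0.7083 0.0610; -0.1598 0.7756]  nu=[-1.6932, -4.9281]  x^+=[-2.9458, -1.8986]  P^+=[0.3740 -0.0903; -0.0903 0.1720]
step 2: x^-=[-3.2148, -1.4672]  P^-=[0.8404 -0.1362; -0.1362 0.4509]  S=[1.3457 0.1279; 0.1279 0.6306]  K=[0.6154 0.0324; -0.1461 0.6843]  nu=[3.4229, 4.1574]  x^+=[-0.9738, 0.8775]  P^+=[0.3251 -0.0824; -0.0824 0.1525]
step 3: x^-=[-1.1530, 1.0051]  P^-=[0.7768 -0.1184; -0.1184 0.4287]  S=[1.2841 0.1269; 0.1269 0.6133]  K=[0.5956 0.0384; -0.1387 0.6736]  nu=[-1.3273, 1.9378]  x^+=[-1.8690, 2.4945]  P^+=[0.3146 -0.0784; -0.0784 0.1494]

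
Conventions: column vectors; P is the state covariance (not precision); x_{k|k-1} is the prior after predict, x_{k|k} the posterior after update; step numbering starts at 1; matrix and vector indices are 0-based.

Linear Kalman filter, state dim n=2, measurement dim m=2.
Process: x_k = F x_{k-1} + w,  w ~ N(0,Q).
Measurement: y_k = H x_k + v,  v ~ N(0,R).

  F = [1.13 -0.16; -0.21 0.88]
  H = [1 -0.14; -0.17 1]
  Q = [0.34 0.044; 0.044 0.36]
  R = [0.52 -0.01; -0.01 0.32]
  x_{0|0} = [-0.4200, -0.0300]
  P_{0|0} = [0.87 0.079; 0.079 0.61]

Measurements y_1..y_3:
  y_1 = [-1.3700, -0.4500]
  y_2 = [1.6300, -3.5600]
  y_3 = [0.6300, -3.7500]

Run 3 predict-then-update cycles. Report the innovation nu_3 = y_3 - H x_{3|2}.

step 1: x^-=[-0.4698, 0.0618]  P^-=[1.4380 -0.1671; -0.1671 0.8416]  S=[2.0212 -0.5434; -0.5434 1.2599]  K=[0.7185 -0.0168; 0.0505 0.7123]  nu=[-0.8915, -0.5917]  x^+=[-1.1004, -0.4047]  P^+=[0.3811 0.0522; 0.0522 0.2363]
step 2: x^-=[-1.1787, -0.1250]  P^-=[0.8138 -0.0260; -0.0260 0.5405]  S=[1.3517 -0.2506; -0.2506 0.8929]  K=[0.6020 -0.0151; 0.0400 0.6215]  nu=[2.7912, -3.6354]  x^+=[0.5564, -2.2728]  P^+=[0.3192 0.0434; 0.0434 0.2059]
step 3: x^-=[0.9923, -2.1169]  P^-=[0.7372 -0.0161; -0.0161 0.5175]  S=[1.2719 -0.2243; -0.2243 0.8642]  K=[0.5790 -0.0134; 0.0383 0.6118]  nu=[-0.6587, -1.4644]  x^+=[0.6305, -3.0381]  P^+=[0.3071 0.0421; 0.0421 0.2026]

innov = [-0.6587, -1.4644]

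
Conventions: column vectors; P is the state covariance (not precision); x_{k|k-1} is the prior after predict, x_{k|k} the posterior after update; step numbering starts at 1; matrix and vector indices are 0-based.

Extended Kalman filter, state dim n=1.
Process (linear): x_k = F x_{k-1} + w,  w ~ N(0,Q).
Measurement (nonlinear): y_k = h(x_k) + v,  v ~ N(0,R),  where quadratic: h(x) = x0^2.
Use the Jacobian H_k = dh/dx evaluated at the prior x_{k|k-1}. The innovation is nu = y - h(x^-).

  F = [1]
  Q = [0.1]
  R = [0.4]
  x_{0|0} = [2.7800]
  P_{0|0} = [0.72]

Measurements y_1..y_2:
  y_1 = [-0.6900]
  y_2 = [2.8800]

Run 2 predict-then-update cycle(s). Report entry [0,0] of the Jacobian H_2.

step 1: x^-=[2.7800]  P^-=[0.8200]  H_jac=[5.5600]  S=[25.7492]  K=[0.1771]  nu=[-8.4184]  x^+=[1.2894]  P^+=[0.0127]
step 2: x^-=[1.2894]  P^-=[0.1127]  H_jac=[2.5788]  S=[1.1498]  K=[0.2529]  nu=[1.2174]  x^+=[1.5973]  P^+=[0.0392]

H_jac[0,0] = 2.5788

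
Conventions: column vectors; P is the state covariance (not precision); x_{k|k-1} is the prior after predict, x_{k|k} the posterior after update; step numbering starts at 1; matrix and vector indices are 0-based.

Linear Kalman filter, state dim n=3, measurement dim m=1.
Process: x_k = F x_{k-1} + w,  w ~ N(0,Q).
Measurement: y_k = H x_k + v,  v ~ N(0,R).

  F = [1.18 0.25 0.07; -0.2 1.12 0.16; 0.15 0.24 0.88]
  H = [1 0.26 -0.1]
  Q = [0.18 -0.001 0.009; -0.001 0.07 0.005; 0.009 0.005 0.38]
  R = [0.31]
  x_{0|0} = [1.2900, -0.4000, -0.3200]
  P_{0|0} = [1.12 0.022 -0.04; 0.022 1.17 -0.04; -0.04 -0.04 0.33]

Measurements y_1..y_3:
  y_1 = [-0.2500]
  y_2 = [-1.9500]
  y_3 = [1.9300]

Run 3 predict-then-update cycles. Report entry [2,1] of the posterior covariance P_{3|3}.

P_post[2,1] = 0.8005

step 1: x^-=[1.3998, -0.7572, -0.1841]  P^-=[1.8192 0.0822 0.2534; 0.0822 1.5693 0.3001; 0.2534 0.3001 0.7023]  S=[2.2188]  K=[0.8181; 0.2074; 0.1177]  nu=[-1.4713]  x^+=[0.1961, -1.0624, -0.3573]  P^+=[0.3341 -0.2943 0.0397; -0.2943 1.4738 0.2459; 0.0397 0.2459 0.6715]
step 2: x^-=[-0.0593, -1.2863, -0.5400]  P^-=[0.5821 0.0022 0.2034; 0.0022 2.1667 0.6962; 0.2034 0.6962 1.0856]  S=[0.9737]  K=[0.5775; 0.5093; 0.2833]  nu=[-1.6103]  x^+=[-0.9893, -2.1064, -0.9962]  P^+=[0.2574 -0.2842 0.0441; -0.2842 1.9142 0.5557; 0.0441 0.5557 1.0075]
step 3: x^-=[-1.7637, -2.3207, -1.5306]  P^-=[0.5219 0.1976 0.3181; 0.1976 2.8309 1.1819; 0.3181 1.1819 1.5021]  S=[1.0160]  K=[0.5330; 0.8026; 0.4677]  nu=[4.1440]  x^+=[0.4450, 1.0053, 0.4077]  P^+=[0.2333 -0.2370 0.0649; -0.2370 2.1764 0.8005; 0.0649 0.8005 1.2798]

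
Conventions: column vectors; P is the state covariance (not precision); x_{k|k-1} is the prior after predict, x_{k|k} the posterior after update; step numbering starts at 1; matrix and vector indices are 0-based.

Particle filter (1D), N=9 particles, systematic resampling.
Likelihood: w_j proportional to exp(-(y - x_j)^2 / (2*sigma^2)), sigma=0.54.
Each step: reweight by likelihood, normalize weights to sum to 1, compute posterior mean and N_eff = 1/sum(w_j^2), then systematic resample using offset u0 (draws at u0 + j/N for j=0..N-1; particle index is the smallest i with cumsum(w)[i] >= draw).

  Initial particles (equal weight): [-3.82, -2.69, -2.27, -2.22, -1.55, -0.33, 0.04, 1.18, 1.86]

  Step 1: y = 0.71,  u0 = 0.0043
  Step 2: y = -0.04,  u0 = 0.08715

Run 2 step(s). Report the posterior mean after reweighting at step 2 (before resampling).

step 1: w=[0.0000, 0.0000, 0.0000, 0.0000, 0.0001, 0.1112, 0.3289, 0.4863, 0.0735]  mean=0.6869  Neff=2.7593  idx=[5, 6, 6, 6, 7, 7, 7, 7, 7]
step 2: w=[0.2050, 0.2342, 0.2342, 0.2342, 0.0185, 0.0185, 0.0185, 0.0185, 0.0185]  mean=0.0693  Neff=4.7998  idx=[0, 0, 1, 1, 2, 2, 3, 3, 7]

post_mean = 0.0693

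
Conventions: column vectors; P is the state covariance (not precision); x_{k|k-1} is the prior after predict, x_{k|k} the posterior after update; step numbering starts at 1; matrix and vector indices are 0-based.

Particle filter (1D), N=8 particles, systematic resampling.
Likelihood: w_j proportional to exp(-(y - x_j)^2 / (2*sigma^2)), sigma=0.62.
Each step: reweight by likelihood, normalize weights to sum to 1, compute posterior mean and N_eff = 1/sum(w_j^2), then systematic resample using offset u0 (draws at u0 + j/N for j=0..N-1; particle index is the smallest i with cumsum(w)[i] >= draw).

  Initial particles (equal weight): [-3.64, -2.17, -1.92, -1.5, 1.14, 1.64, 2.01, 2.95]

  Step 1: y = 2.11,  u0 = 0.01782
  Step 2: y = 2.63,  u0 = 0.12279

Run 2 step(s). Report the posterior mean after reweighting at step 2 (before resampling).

post_mean = 2.1393

step 1: w=[0.0000, 0.0000, 0.0000, 0.0000, 0.1210, 0.3086, 0.4061, 0.1643]  mean=1.9450  Neff=3.3136  idx=[4, 5, 5, 5, 6, 6, 6, 7]
step 2: w=[0.0155, 0.0779, 0.0779, 0.0779, 0.1690, 0.1690, 0.1690, 0.2439]  mean=2.1393  Neff=6.1129  idx=[2, 3, 4, 5, 6, 6, 7, 7]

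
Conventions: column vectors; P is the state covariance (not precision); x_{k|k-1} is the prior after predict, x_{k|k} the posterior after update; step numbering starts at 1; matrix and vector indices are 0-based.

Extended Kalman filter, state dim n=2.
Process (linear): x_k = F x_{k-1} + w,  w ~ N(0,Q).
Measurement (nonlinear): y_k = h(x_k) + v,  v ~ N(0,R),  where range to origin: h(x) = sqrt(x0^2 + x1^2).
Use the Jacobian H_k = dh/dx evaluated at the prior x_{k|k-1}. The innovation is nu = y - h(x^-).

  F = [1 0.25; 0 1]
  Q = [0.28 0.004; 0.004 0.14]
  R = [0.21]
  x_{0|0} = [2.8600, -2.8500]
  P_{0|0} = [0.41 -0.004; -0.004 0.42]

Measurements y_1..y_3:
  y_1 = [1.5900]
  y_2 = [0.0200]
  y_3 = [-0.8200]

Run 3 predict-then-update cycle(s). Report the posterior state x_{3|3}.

x_post = [-0.9814, -0.4519]

step 1: x^-=[2.1475, -2.8500]  P^-=[0.7143 0.1050; 0.1050 0.5600]  H_jac=[0.6018 -0.7987]  S=[0.7249]  K=[0.4772; -0.5298]  nu=[-1.9785]  x^+=[1.2033, -1.8018]  P^+=[0.5491 0.2883; 0.2883 0.3565]
step 2: x^-=[0.7528, -1.8018]  P^-=[0.9956 0.3814; 0.3814 0.4965]  H_jac=[0.3855 -0.9227]  S=[0.5093]  K=[0.0626; -0.6108]  nu=[-1.9328]  x^+=[0.6319, -0.6213]  P^+=[0.9936 0.4009; 0.4009 0.3065]
step 3: x^-=[0.4766, -0.6213]  P^-=[1.4932 0.4815; 0.4815 0.4465]  H_jac=[0.6087 -0.7934]  S=[0.5792]  K=[0.9095; -0.1057]  nu=[-1.6030]  x^+=[-0.9814, -0.4519]  P^+=[1.0141 0.5372; 0.5372 0.4400]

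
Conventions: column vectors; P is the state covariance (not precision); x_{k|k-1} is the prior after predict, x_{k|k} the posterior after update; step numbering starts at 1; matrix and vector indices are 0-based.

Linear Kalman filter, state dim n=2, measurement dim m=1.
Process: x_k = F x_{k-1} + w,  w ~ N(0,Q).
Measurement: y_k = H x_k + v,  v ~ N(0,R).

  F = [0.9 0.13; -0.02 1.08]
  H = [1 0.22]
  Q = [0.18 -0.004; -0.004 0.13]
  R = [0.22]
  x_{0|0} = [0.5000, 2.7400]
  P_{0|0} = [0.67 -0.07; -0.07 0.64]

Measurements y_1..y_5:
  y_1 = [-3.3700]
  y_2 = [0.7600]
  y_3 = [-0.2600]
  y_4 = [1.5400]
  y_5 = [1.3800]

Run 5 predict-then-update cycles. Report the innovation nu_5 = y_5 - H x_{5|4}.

step 1: x^-=[0.8062, 2.9492]  P^-=[0.7171 0.0059; 0.0059 0.8798]  S=[0.9823]  K=[0.7314; 0.2031]  nu=[-4.8250]  x^+=[-2.7227, 1.9693]  P^+=[0.1917 -0.1400; -0.1400 0.8393]
step 2: x^-=[-2.1944, 2.1813]  P^-=[0.3167 -0.0253; -0.0253 1.1151]  S=[0.5795]  K=[0.5369; 0.3796]  nu=[2.4745]  x^+=[-0.8659, 3.1207]  P^+=[0.1497 -0.1434; -0.1434 1.0315]
step 3: x^-=[-0.3736, 3.3877]  P^-=[0.2851 -0.0009; -0.0009 1.3394]  S=[0.5695]  K=[0.5002; 0.5158]  nu=[-0.6317]  x^+=[-0.6896, 3.0619]  P^+=[0.1426 -0.1479; -0.1479 1.1879]
step 4: x^-=[-0.2226, 3.3206]  P^-=[0.2810 0.0169; 0.0169 1.5220]  S=[0.5821]  K=[0.4891; 0.6043]  nu=[1.0321]  x^+=[0.2822, 3.9443]  P^+=[0.1417 -0.1551; -0.1551 1.3095]
step 5: x^-=[0.7667, 4.2542]  P^-=[0.2806 0.0269; 0.0269 1.6641]  S=[0.5930]  K=[0.4832; 0.6627]  nu=[-0.3226]  x^+=[0.6108, 4.0404]  P^+=[0.1422 -0.1630; -0.1630 1.4037]

innov = [-0.3226]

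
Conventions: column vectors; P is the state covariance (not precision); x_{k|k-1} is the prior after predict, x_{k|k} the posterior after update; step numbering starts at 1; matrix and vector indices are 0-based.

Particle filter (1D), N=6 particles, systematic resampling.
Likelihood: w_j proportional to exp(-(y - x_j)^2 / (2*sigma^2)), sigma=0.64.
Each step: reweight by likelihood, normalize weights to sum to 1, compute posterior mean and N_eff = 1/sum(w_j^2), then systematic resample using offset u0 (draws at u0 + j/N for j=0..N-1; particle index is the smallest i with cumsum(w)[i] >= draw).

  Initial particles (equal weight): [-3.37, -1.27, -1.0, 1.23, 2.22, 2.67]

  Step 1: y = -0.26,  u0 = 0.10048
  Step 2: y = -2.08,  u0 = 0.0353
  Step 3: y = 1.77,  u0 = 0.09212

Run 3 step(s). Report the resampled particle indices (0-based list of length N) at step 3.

resampled_idx = [1, 4, 4, 4, 5, 5]

step 1: w=[0.0000, 0.3318, 0.5908, 0.0767, 0.0006, 0.0000]  mean=-0.9164  Neff=2.1504  idx=[1, 1, 2, 2, 2, 3]
step 2: w=[0.2771, 0.2771, 0.1486, 0.1486, 0.1486, 0.0000]  mean=-1.1496  Neff=4.5496  idx=[0, 0, 1, 1, 2, 4]
step 3: w=[0.0569, 0.0569, 0.0569, 0.0569, 0.3862, 0.3862]  mean=-1.0615  Neff=3.2130  idx=[1, 4, 4, 4, 5, 5]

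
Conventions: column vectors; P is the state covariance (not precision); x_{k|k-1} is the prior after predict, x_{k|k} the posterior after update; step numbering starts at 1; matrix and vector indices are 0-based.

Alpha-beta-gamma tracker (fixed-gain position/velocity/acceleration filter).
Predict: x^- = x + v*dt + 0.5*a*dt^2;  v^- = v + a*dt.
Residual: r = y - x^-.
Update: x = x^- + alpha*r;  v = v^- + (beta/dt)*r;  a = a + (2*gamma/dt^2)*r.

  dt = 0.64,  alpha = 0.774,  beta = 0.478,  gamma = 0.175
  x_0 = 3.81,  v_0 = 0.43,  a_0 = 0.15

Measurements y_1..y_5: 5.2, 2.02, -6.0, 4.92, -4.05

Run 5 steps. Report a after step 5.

step 1: x_pred=4.1159  r=1.0841  x^+=4.9550  v^+=1.3357  a^+=1.0763
step 2: x_pred=6.0303  r=-4.0103  x^+=2.9263  v^+=-0.9706  a^+=-2.3504
step 3: x_pred=1.8238  r=-7.8238  x^+=-4.2318  v^+=-8.3183  a^+=-9.0357
step 4: x_pred=-11.4060  r=16.3260  x^+=1.2303  v^+=-1.9076  a^+=4.9147
step 5: x_pred=1.0160  r=-5.0660  x^+=-2.9051  v^+=-2.5458  a^+=0.5859

a_post = 0.5859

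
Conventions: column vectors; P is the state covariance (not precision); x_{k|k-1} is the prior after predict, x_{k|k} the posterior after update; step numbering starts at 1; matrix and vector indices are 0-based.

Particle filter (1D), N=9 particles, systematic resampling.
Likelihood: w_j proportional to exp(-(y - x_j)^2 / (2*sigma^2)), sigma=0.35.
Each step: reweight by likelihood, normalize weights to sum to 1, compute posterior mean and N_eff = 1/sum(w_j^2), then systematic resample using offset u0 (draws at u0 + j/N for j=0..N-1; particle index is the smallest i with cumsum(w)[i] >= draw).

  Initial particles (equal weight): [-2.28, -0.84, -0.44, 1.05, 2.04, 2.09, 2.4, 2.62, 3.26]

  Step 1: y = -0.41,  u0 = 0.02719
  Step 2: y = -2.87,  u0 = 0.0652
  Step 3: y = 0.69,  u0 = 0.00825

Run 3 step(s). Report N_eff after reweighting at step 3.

N_eff = 9.0000

step 1: w=[0.0000, 0.3206, 0.6793, 0.0001, 0.0000, 0.0000, 0.0000, 0.0000, 0.0000]  mean=-0.5681  Neff=1.7723  idx=[1, 1, 1, 2, 2, 2, 2, 2, 2]
step 2: w=[0.3329, 0.3329, 0.3329, 0.0002, 0.0002, 0.0002, 0.0002, 0.0002, 0.0002]  mean=-0.8395  Neff=3.0083  idx=[0, 0, 0, 1, 1, 1, 2, 2, 2]
step 3: w=[0.1111, 0.1111, 0.1111, 0.1111, 0.1111, 0.1111, 0.1111, 0.1111, 0.1111]  mean=-0.8400  Neff=9.0000  idx=[0, 1, 2, 3, 4, 5, 6, 7, 8]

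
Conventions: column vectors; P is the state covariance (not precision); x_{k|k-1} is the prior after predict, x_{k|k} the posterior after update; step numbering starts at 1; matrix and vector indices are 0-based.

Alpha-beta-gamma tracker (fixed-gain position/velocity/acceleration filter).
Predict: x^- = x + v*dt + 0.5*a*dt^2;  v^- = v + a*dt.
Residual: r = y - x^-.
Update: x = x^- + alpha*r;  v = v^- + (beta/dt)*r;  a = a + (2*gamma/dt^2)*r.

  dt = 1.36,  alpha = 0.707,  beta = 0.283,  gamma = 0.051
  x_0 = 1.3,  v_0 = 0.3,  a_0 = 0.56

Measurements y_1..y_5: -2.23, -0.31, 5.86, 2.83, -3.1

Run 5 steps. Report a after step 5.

step 1: x_pred=2.2259  r=-4.4559  x^+=-0.9244  v^+=0.1344  a^+=0.3143
step 2: x_pred=-0.4510  r=0.1410  x^+=-0.3513  v^+=0.5911  a^+=0.3220
step 3: x_pred=0.7505  r=5.1095  x^+=4.3629  v^+=2.0924  a^+=0.6038
step 4: x_pred=7.7669  r=-4.9369  x^+=4.2765  v^+=1.8862  a^+=0.3316
step 5: x_pred=7.1484  r=-10.2484  x^+=-0.0972  v^+=0.2046  a^+=-0.2336

a_post = -0.2336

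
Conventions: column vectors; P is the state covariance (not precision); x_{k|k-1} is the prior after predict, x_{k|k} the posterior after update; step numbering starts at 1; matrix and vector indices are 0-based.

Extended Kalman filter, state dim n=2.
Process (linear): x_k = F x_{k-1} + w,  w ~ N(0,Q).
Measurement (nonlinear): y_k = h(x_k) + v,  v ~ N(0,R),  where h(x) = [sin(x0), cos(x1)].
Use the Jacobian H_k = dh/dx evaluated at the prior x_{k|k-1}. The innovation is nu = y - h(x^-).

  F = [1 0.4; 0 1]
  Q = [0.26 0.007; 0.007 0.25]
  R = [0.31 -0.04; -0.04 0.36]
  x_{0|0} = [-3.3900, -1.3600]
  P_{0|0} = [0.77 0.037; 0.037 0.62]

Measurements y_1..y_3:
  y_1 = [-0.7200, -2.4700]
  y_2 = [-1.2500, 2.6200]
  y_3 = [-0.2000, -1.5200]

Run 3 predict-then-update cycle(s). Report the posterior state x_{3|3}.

x_post = [-3.2162, -2.8294]

step 1: x^-=[-3.9340, -1.3600]  P^-=[1.1588 0.2920; 0.2920 0.8700]  H_jac=[-0.7021 0.0000; 0.0000 0.9779]  S=[0.8813 -0.2405; -0.2405 1.1919]  K=[-0.9079 0.0564; -0.0401 0.7057]  nu=[-1.4320, -2.6792]  x^+=[-2.7850, -3.1933]  P^+=[0.4040 0.0579; 0.0579 0.2614]
step 2: x^-=[-4.0623, -3.1933]  P^-=[0.7522 0.1695; 0.1695 0.5114]  H_jac=[-0.6052 0.0000; 0.0000 -0.0517]  S=[0.5855 -0.0347; -0.0347 0.3614]  K=[-0.7834 -0.0995; -0.1805 -0.0905]  nu=[-2.0460, 3.6187]  x^+=[-2.8194, -3.1513]  P^+=[0.3947 0.0865; 0.0865 0.4905]
step 3: x^-=[-4.0799, -3.1513]  P^-=[0.8023 0.2897; 0.2897 0.7405]  H_jac=[-0.5912 0.0000; 0.0000 -0.0097]  S=[0.5904 -0.0383; -0.0383 0.3601]  K=[-0.8095 -0.0940; -0.2934 -0.0512]  nu=[-1.0065, -0.5200]  x^+=[-3.2162, -2.8294]  P^+=[0.4181 0.1504; 0.1504 0.6899]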